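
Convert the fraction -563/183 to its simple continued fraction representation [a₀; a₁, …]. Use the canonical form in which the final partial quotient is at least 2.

⌊-563/183⌋ = -4, remainder 169
⌊183/169⌋ = 1, remainder 14
⌊169/14⌋ = 12, remainder 1
⌊14/1⌋ = 14, remainder 0

[-4; 1, 12, 14]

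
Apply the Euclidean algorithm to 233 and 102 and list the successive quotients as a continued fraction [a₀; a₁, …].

[2; 3, 1, 1, 14]

233 = 2·102 + 29, so a_0 = 2
102 = 3·29 + 15, so a_1 = 3
29 = 1·15 + 14, so a_2 = 1
15 = 1·14 + 1, so a_3 = 1
14 = 14·1 + 0, so a_4 = 14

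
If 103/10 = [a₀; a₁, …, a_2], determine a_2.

Apply division with remainder until the remainder is 0:
103 ÷ 10 → quotient 10, remainder 3
10 ÷ 3 → quotient 3, remainder 1
3 ÷ 1 → quotient 3, remainder 0

3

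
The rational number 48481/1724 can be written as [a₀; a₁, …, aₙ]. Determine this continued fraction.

⌊48481/1724⌋ = 28, remainder 209
⌊1724/209⌋ = 8, remainder 52
⌊209/52⌋ = 4, remainder 1
⌊52/1⌋ = 52, remainder 0

[28; 8, 4, 52]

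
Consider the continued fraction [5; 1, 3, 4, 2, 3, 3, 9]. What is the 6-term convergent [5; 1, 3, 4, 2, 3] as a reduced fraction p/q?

755/131

Collapse the nested fraction from the inside out:
Start with 3.
2 + 1/(3/1) = 2 + 1/3 = 7/3
4 + 1/(7/3) = 4 + 3/7 = 31/7
3 + 1/(31/7) = 3 + 7/31 = 100/31
1 + 1/(100/31) = 1 + 31/100 = 131/100
5 + 1/(131/100) = 5 + 100/131 = 755/131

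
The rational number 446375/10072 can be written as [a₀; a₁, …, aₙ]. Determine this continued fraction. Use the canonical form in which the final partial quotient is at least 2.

Repeatedly divide and take the remainder:
446375 = 44·10072 + 3207, so a_0 = 44
10072 = 3·3207 + 451, so a_1 = 3
3207 = 7·451 + 50, so a_2 = 7
451 = 9·50 + 1, so a_3 = 9
50 = 50·1 + 0, so a_4 = 50

[44; 3, 7, 9, 50]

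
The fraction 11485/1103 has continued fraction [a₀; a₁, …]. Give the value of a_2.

Repeatedly divide and take the remainder:
11485 ÷ 1103 → quotient 10, remainder 455
1103 ÷ 455 → quotient 2, remainder 193
455 ÷ 193 → quotient 2, remainder 69

2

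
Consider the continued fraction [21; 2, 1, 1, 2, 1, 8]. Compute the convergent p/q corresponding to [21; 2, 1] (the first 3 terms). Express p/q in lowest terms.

64/3

Use the convergent recurrence hₖ = aₖ·hₖ₋₁ + hₖ₋₂ (and likewise for the denominators kₖ):
a_0 = 21: 21/1
a_1 = 2: 43/2
a_2 = 1: 64/3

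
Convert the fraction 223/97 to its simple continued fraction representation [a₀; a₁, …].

Apply division with remainder until the remainder is 0:
223 = 2·97 + 29, so a_0 = 2
97 = 3·29 + 10, so a_1 = 3
29 = 2·10 + 9, so a_2 = 2
10 = 1·9 + 1, so a_3 = 1
9 = 9·1 + 0, so a_4 = 9

[2; 3, 2, 1, 9]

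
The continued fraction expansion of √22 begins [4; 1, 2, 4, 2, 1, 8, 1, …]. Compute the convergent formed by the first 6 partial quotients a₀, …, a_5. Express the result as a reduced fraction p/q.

Starting at the tail and folding back:
Start with 1.
2 + 1/(1/1) = 2 + 1/1 = 3/1
4 + 1/(3/1) = 4 + 1/3 = 13/3
2 + 1/(13/3) = 2 + 3/13 = 29/13
1 + 1/(29/13) = 1 + 13/29 = 42/29
4 + 1/(42/29) = 4 + 29/42 = 197/42

197/42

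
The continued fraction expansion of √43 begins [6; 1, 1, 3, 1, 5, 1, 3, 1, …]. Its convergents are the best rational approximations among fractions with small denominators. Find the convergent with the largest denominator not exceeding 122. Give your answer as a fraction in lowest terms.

List convergents until the denominator exceeds the bound:
a_0 = 6: 6/1  (≤ bound)
a_1 = 1: 7/1  (≤ bound)
a_2 = 1: 13/2  (≤ bound)
a_3 = 3: 46/7  (≤ bound)
a_4 = 1: 59/9  (≤ bound)
a_5 = 5: 341/52  (≤ bound)
a_6 = 1: 400/61  (≤ bound)
a_7 = 3: 1541/235  (> 122, stop)

400/61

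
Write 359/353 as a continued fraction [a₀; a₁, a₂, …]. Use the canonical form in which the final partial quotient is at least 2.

Repeatedly divide and take the remainder:
359 = 1·353 + 6, so a_0 = 1
353 = 58·6 + 5, so a_1 = 58
6 = 1·5 + 1, so a_2 = 1
5 = 5·1 + 0, so a_3 = 5

[1; 58, 1, 5]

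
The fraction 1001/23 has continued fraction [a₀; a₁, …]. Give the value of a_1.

1001 = 43·23 + 12, so a_0 = 43
23 = 1·12 + 11, so a_1 = 1

1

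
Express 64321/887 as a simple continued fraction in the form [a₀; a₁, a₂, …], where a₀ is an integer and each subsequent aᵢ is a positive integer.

[72; 1, 1, 15, 1, 12, 2]

Run the Euclidean algorithm, recording each quotient:
64321 = 72·887 + 457, so a_0 = 72
887 = 1·457 + 430, so a_1 = 1
457 = 1·430 + 27, so a_2 = 1
430 = 15·27 + 25, so a_3 = 15
27 = 1·25 + 2, so a_4 = 1
25 = 12·2 + 1, so a_5 = 12
2 = 2·1 + 0, so a_6 = 2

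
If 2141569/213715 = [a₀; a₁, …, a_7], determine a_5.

9

2141569 ÷ 213715 → quotient 10, remainder 4419
213715 ÷ 4419 → quotient 48, remainder 1603
4419 ÷ 1603 → quotient 2, remainder 1213
1603 ÷ 1213 → quotient 1, remainder 390
1213 ÷ 390 → quotient 3, remainder 43
390 ÷ 43 → quotient 9, remainder 3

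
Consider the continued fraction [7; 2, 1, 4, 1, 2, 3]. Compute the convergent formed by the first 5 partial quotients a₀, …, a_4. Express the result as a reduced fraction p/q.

125/17

a_0 = 7: 7/1
a_1 = 2: 15/2
a_2 = 1: 22/3
a_3 = 4: 103/14
a_4 = 1: 125/17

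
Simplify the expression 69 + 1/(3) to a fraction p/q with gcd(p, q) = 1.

208/3

Use the convergent recurrence hₖ = aₖ·hₖ₋₁ + hₖ₋₂ (and likewise for the denominators kₖ):
a_0 = 69: 69/1
a_1 = 3: 208/3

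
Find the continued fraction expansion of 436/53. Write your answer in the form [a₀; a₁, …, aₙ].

[8; 4, 2, 2, 2]

436 = 8·53 + 12, so a_0 = 8
53 = 4·12 + 5, so a_1 = 4
12 = 2·5 + 2, so a_2 = 2
5 = 2·2 + 1, so a_3 = 2
2 = 2·1 + 0, so a_4 = 2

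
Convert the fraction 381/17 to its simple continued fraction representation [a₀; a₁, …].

[22; 2, 2, 3]

Repeatedly divide and take the remainder:
381 = 22·17 + 7, so a_0 = 22
17 = 2·7 + 3, so a_1 = 2
7 = 2·3 + 1, so a_2 = 2
3 = 3·1 + 0, so a_3 = 3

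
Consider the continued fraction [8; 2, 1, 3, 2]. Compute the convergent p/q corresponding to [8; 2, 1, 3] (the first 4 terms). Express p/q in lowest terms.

Start with 3.
1 + 1/(3/1) = 1 + 1/3 = 4/3
2 + 1/(4/3) = 2 + 3/4 = 11/4
8 + 1/(11/4) = 8 + 4/11 = 92/11

92/11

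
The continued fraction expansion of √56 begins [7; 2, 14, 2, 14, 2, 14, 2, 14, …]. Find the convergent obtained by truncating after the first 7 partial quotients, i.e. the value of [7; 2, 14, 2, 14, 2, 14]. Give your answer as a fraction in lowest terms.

Compute successive convergents:
a_0 = 7: 7/1
a_1 = 2: 15/2
a_2 = 14: 217/29
a_3 = 2: 449/60
a_4 = 14: 6503/869
a_5 = 2: 13455/1798
a_6 = 14: 194873/26041

194873/26041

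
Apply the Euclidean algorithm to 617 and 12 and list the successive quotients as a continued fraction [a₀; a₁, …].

⌊617/12⌋ = 51, remainder 5
⌊12/5⌋ = 2, remainder 2
⌊5/2⌋ = 2, remainder 1
⌊2/1⌋ = 2, remainder 0

[51; 2, 2, 2]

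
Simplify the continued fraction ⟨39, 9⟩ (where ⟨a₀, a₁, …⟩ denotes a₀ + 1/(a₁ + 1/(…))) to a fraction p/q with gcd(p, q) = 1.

a_0 = 39: 39/1
a_1 = 9: 352/9

352/9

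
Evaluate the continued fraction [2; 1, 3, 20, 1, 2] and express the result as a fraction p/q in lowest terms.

691/251

Collapse the nested fraction from the inside out:
Start with 2.
1 + 1/(2/1) = 1 + 1/2 = 3/2
20 + 1/(3/2) = 20 + 2/3 = 62/3
3 + 1/(62/3) = 3 + 3/62 = 189/62
1 + 1/(189/62) = 1 + 62/189 = 251/189
2 + 1/(251/189) = 2 + 189/251 = 691/251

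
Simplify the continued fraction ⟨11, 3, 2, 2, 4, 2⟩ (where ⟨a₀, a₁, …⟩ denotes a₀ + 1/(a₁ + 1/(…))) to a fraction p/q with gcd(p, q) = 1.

Use the convergent recurrence hₖ = aₖ·hₖ₋₁ + hₖ₋₂ (and likewise for the denominators kₖ):
a_0 = 11: 11/1
a_1 = 3: 34/3
a_2 = 2: 79/7
a_3 = 2: 192/17
a_4 = 4: 847/75
a_5 = 2: 1886/167

1886/167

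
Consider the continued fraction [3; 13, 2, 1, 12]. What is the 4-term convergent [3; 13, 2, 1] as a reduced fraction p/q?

123/40

Collapse the nested fraction from the inside out:
Start with 1.
2 + 1/(1/1) = 2 + 1/1 = 3/1
13 + 1/(3/1) = 13 + 1/3 = 40/3
3 + 1/(40/3) = 3 + 3/40 = 123/40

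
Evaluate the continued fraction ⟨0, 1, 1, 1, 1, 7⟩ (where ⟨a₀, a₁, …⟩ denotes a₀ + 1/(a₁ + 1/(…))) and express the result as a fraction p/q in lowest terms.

23/38

Start with 7.
1 + 1/(7/1) = 1 + 1/7 = 8/7
1 + 1/(8/7) = 1 + 7/8 = 15/8
1 + 1/(15/8) = 1 + 8/15 = 23/15
1 + 1/(23/15) = 1 + 15/23 = 38/23
0 + 1/(38/23) = 0 + 23/38 = 23/38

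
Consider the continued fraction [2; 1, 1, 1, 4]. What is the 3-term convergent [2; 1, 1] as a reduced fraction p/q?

a_0 = 2: 2/1
a_1 = 1: 3/1
a_2 = 1: 5/2

5/2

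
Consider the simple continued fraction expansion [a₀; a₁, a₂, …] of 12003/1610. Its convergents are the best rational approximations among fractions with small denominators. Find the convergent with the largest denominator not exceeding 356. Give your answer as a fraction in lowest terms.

917/123

List convergents until the denominator exceeds the bound:
a_0 = 7: 7/1  (≤ bound)
a_1 = 2: 15/2  (≤ bound)
a_2 = 5: 82/11  (≤ bound)
a_3 = 11: 917/123  (≤ bound)
a_4 = 13: 12003/1610  (> 356, stop)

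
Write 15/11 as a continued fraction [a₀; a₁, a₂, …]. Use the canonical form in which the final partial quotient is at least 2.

[1; 2, 1, 3]

⌊15/11⌋ = 1, remainder 4
⌊11/4⌋ = 2, remainder 3
⌊4/3⌋ = 1, remainder 1
⌊3/1⌋ = 3, remainder 0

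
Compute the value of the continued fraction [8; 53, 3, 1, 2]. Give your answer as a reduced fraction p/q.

a_0 = 8: 8/1
a_1 = 53: 425/53
a_2 = 3: 1283/160
a_3 = 1: 1708/213
a_4 = 2: 4699/586

4699/586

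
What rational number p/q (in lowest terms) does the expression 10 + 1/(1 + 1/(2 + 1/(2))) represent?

a_0 = 10: 10/1
a_1 = 1: 11/1
a_2 = 2: 32/3
a_3 = 2: 75/7

75/7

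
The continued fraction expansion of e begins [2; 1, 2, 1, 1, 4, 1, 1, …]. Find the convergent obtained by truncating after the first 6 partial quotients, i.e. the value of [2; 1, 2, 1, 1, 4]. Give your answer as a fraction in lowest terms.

87/32

Collapse the nested fraction from the inside out:
Start with 4.
1 + 1/(4/1) = 1 + 1/4 = 5/4
1 + 1/(5/4) = 1 + 4/5 = 9/5
2 + 1/(9/5) = 2 + 5/9 = 23/9
1 + 1/(23/9) = 1 + 9/23 = 32/23
2 + 1/(32/23) = 2 + 23/32 = 87/32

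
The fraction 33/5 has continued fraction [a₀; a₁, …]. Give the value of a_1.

1

33 ÷ 5 → quotient 6, remainder 3
5 ÷ 3 → quotient 1, remainder 2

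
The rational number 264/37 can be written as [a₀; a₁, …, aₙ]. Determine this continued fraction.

[7; 7, 2, 2]

Apply division with remainder until the remainder is 0:
⌊264/37⌋ = 7, remainder 5
⌊37/5⌋ = 7, remainder 2
⌊5/2⌋ = 2, remainder 1
⌊2/1⌋ = 2, remainder 0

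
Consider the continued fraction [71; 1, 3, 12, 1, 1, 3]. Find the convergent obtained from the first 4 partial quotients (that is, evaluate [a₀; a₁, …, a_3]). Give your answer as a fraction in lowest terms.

3516/49

a_0 = 71: 71/1
a_1 = 1: 72/1
a_2 = 3: 287/4
a_3 = 12: 3516/49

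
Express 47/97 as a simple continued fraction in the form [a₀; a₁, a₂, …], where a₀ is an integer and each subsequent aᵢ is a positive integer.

47 ÷ 97 → quotient 0, remainder 47
97 ÷ 47 → quotient 2, remainder 3
47 ÷ 3 → quotient 15, remainder 2
3 ÷ 2 → quotient 1, remainder 1
2 ÷ 1 → quotient 2, remainder 0

[0; 2, 15, 1, 2]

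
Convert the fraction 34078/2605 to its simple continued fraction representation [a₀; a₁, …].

[13; 12, 4, 2, 1, 7, 2]

34078 = 13·2605 + 213, so a_0 = 13
2605 = 12·213 + 49, so a_1 = 12
213 = 4·49 + 17, so a_2 = 4
49 = 2·17 + 15, so a_3 = 2
17 = 1·15 + 2, so a_4 = 1
15 = 7·2 + 1, so a_5 = 7
2 = 2·1 + 0, so a_6 = 2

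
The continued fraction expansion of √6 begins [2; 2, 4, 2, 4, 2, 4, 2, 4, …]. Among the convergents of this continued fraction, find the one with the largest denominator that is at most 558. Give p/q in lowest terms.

a_0 = 2: 2/1  (≤ bound)
a_1 = 2: 5/2  (≤ bound)
a_2 = 4: 22/9  (≤ bound)
a_3 = 2: 49/20  (≤ bound)
a_4 = 4: 218/89  (≤ bound)
a_5 = 2: 485/198  (≤ bound)
a_6 = 4: 2158/881  (> 558, stop)

485/198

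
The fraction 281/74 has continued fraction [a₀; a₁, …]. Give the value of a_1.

1

281 ÷ 74 → quotient 3, remainder 59
74 ÷ 59 → quotient 1, remainder 15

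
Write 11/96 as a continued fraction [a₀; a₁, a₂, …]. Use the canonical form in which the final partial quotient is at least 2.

11 = 0·96 + 11, so a_0 = 0
96 = 8·11 + 8, so a_1 = 8
11 = 1·8 + 3, so a_2 = 1
8 = 2·3 + 2, so a_3 = 2
3 = 1·2 + 1, so a_4 = 1
2 = 2·1 + 0, so a_5 = 2

[0; 8, 1, 2, 1, 2]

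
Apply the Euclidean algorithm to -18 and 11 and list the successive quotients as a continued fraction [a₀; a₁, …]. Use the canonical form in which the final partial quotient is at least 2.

[-2; 2, 1, 3]

-18 = -2·11 + 4, so a_0 = -2
11 = 2·4 + 3, so a_1 = 2
4 = 1·3 + 1, so a_2 = 1
3 = 3·1 + 0, so a_3 = 3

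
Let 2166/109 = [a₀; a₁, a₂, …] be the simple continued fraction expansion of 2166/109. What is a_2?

6

Apply division with remainder until the remainder is 0:
⌊2166/109⌋ = 19, remainder 95
⌊109/95⌋ = 1, remainder 14
⌊95/14⌋ = 6, remainder 11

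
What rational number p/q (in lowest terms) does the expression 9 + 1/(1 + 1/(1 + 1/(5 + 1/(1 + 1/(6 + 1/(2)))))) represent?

1822/191

Collapse the nested fraction from the inside out:
Start with 2.
6 + 1/(2/1) = 6 + 1/2 = 13/2
1 + 1/(13/2) = 1 + 2/13 = 15/13
5 + 1/(15/13) = 5 + 13/15 = 88/15
1 + 1/(88/15) = 1 + 15/88 = 103/88
1 + 1/(103/88) = 1 + 88/103 = 191/103
9 + 1/(191/103) = 9 + 103/191 = 1822/191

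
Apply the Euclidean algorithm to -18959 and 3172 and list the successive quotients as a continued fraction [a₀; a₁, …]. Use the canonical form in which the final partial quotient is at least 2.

Repeatedly divide and take the remainder:
-18959 = -6·3172 + 73, so a_0 = -6
3172 = 43·73 + 33, so a_1 = 43
73 = 2·33 + 7, so a_2 = 2
33 = 4·7 + 5, so a_3 = 4
7 = 1·5 + 2, so a_4 = 1
5 = 2·2 + 1, so a_5 = 2
2 = 2·1 + 0, so a_6 = 2

[-6; 43, 2, 4, 1, 2, 2]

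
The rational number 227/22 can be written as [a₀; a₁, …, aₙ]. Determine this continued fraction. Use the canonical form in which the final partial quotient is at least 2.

⌊227/22⌋ = 10, remainder 7
⌊22/7⌋ = 3, remainder 1
⌊7/1⌋ = 7, remainder 0

[10; 3, 7]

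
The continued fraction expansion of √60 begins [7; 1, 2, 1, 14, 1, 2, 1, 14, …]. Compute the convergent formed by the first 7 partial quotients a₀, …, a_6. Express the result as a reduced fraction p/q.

Use the convergent recurrence hₖ = aₖ·hₖ₋₁ + hₖ₋₂ (and likewise for the denominators kₖ):
a_0 = 7: 7/1
a_1 = 1: 8/1
a_2 = 2: 23/3
a_3 = 1: 31/4
a_4 = 14: 457/59
a_5 = 1: 488/63
a_6 = 2: 1433/185

1433/185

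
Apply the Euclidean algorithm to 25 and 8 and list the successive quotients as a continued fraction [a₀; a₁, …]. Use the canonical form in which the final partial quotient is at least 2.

[3; 8]

25 = 3·8 + 1, so a_0 = 3
8 = 8·1 + 0, so a_1 = 8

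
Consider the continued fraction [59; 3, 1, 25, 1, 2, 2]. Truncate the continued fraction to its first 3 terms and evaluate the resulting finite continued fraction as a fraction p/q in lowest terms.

237/4

Start with 1.
3 + 1/(1/1) = 3 + 1/1 = 4/1
59 + 1/(4/1) = 59 + 1/4 = 237/4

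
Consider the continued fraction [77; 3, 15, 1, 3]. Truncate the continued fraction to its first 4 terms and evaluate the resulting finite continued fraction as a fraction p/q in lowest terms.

Start with 1.
15 + 1/(1/1) = 15 + 1/1 = 16/1
3 + 1/(16/1) = 3 + 1/16 = 49/16
77 + 1/(49/16) = 77 + 16/49 = 3789/49

3789/49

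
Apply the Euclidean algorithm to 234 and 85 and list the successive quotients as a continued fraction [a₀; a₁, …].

[2; 1, 3, 21]

Repeatedly divide and take the remainder:
234 = 2·85 + 64, so a_0 = 2
85 = 1·64 + 21, so a_1 = 1
64 = 3·21 + 1, so a_2 = 3
21 = 21·1 + 0, so a_3 = 21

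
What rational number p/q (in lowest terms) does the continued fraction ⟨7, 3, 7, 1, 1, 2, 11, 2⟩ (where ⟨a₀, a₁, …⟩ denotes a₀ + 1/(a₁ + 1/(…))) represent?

20721/2831

a_0 = 7: 7/1
a_1 = 3: 22/3
a_2 = 7: 161/22
a_3 = 1: 183/25
a_4 = 1: 344/47
a_5 = 2: 871/119
a_6 = 11: 9925/1356
a_7 = 2: 20721/2831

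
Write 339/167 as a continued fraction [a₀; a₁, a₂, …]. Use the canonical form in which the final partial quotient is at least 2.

[2; 33, 2, 2]

⌊339/167⌋ = 2, remainder 5
⌊167/5⌋ = 33, remainder 2
⌊5/2⌋ = 2, remainder 1
⌊2/1⌋ = 2, remainder 0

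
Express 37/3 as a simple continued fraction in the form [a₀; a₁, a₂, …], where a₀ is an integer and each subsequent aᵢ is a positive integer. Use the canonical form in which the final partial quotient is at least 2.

[12; 3]

37 ÷ 3 → quotient 12, remainder 1
3 ÷ 1 → quotient 3, remainder 0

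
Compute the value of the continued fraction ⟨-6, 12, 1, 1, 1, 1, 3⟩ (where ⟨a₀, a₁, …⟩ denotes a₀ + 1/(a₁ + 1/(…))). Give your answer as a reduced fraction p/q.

Build up convergents one term at a time:
a_0 = -6: -6/1
a_1 = 12: -71/12
a_2 = 1: -77/13
a_3 = 1: -148/25
a_4 = 1: -225/38
a_5 = 1: -373/63
a_6 = 3: -1344/227

-1344/227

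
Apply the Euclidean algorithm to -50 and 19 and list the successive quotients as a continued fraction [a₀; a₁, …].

[-3; 2, 1, 2, 2]

⌊-50/19⌋ = -3, remainder 7
⌊19/7⌋ = 2, remainder 5
⌊7/5⌋ = 1, remainder 2
⌊5/2⌋ = 2, remainder 1
⌊2/1⌋ = 2, remainder 0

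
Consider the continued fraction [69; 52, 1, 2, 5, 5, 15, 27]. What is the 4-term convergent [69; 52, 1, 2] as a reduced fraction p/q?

Start with 2.
1 + 1/(2/1) = 1 + 1/2 = 3/2
52 + 1/(3/2) = 52 + 2/3 = 158/3
69 + 1/(158/3) = 69 + 3/158 = 10905/158

10905/158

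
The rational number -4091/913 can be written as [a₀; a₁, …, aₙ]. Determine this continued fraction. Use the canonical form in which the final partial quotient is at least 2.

[-5; 1, 1, 12, 1, 1, 5, 3]

-4091 ÷ 913 → quotient -5, remainder 474
913 ÷ 474 → quotient 1, remainder 439
474 ÷ 439 → quotient 1, remainder 35
439 ÷ 35 → quotient 12, remainder 19
35 ÷ 19 → quotient 1, remainder 16
19 ÷ 16 → quotient 1, remainder 3
16 ÷ 3 → quotient 5, remainder 1
3 ÷ 1 → quotient 3, remainder 0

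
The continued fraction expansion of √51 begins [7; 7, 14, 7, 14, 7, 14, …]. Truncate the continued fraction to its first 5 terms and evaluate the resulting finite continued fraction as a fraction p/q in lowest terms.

70693/9899

Starting at the tail and folding back:
Start with 14.
7 + 1/(14/1) = 7 + 1/14 = 99/14
14 + 1/(99/14) = 14 + 14/99 = 1400/99
7 + 1/(1400/99) = 7 + 99/1400 = 9899/1400
7 + 1/(9899/1400) = 7 + 1400/9899 = 70693/9899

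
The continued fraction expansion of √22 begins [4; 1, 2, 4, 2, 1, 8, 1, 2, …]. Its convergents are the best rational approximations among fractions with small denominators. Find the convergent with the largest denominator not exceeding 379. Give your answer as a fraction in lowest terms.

List convergents until the denominator exceeds the bound:
a_0 = 4: 4/1  (≤ bound)
a_1 = 1: 5/1  (≤ bound)
a_2 = 2: 14/3  (≤ bound)
a_3 = 4: 61/13  (≤ bound)
a_4 = 2: 136/29  (≤ bound)
a_5 = 1: 197/42  (≤ bound)
a_6 = 8: 1712/365  (≤ bound)
a_7 = 1: 1909/407  (> 379, stop)

1712/365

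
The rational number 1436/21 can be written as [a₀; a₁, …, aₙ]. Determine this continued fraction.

1436 ÷ 21 → quotient 68, remainder 8
21 ÷ 8 → quotient 2, remainder 5
8 ÷ 5 → quotient 1, remainder 3
5 ÷ 3 → quotient 1, remainder 2
3 ÷ 2 → quotient 1, remainder 1
2 ÷ 1 → quotient 2, remainder 0

[68; 2, 1, 1, 1, 2]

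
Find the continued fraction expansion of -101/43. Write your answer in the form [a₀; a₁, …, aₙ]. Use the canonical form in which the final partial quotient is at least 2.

[-3; 1, 1, 1, 6, 2]

-101 = -3·43 + 28, so a_0 = -3
43 = 1·28 + 15, so a_1 = 1
28 = 1·15 + 13, so a_2 = 1
15 = 1·13 + 2, so a_3 = 1
13 = 6·2 + 1, so a_4 = 6
2 = 2·1 + 0, so a_5 = 2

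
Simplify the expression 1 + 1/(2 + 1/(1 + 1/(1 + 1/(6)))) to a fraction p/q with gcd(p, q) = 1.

46/33

Start with 6.
1 + 1/(6/1) = 1 + 1/6 = 7/6
1 + 1/(7/6) = 1 + 6/7 = 13/7
2 + 1/(13/7) = 2 + 7/13 = 33/13
1 + 1/(33/13) = 1 + 13/33 = 46/33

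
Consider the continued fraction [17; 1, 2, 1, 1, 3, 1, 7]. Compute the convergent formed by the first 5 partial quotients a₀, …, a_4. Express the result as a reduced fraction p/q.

Build up convergents one term at a time:
a_0 = 17: 17/1
a_1 = 1: 18/1
a_2 = 2: 53/3
a_3 = 1: 71/4
a_4 = 1: 124/7

124/7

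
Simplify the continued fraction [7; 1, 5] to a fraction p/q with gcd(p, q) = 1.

47/6

Starting at the tail and folding back:
Start with 5.
1 + 1/(5/1) = 1 + 1/5 = 6/5
7 + 1/(6/5) = 7 + 5/6 = 47/6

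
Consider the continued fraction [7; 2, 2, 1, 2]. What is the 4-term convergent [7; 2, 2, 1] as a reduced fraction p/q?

52/7

Build up convergents one term at a time:
a_0 = 7: 7/1
a_1 = 2: 15/2
a_2 = 2: 37/5
a_3 = 1: 52/7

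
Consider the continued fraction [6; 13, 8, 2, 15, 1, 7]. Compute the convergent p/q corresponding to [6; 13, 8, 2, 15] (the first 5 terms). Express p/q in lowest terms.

20963/3450

Start with 15.
2 + 1/(15/1) = 2 + 1/15 = 31/15
8 + 1/(31/15) = 8 + 15/31 = 263/31
13 + 1/(263/31) = 13 + 31/263 = 3450/263
6 + 1/(3450/263) = 6 + 263/3450 = 20963/3450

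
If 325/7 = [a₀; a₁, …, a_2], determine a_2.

3

⌊325/7⌋ = 46, remainder 3
⌊7/3⌋ = 2, remainder 1
⌊3/1⌋ = 3, remainder 0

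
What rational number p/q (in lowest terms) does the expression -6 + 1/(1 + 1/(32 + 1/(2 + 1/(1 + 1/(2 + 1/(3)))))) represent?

Start with 3.
2 + 1/(3/1) = 2 + 1/3 = 7/3
1 + 1/(7/3) = 1 + 3/7 = 10/7
2 + 1/(10/7) = 2 + 7/10 = 27/10
32 + 1/(27/10) = 32 + 10/27 = 874/27
1 + 1/(874/27) = 1 + 27/874 = 901/874
-6 + 1/(901/874) = -6 + 874/901 = -4532/901

-4532/901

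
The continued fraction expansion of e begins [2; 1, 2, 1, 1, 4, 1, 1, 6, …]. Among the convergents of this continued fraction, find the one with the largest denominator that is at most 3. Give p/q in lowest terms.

a_0 = 2: 2/1  (≤ bound)
a_1 = 1: 3/1  (≤ bound)
a_2 = 2: 8/3  (≤ bound)
a_3 = 1: 11/4  (> 3, stop)

8/3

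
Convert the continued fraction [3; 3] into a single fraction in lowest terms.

10/3

Start with 3.
3 + 1/(3/1) = 3 + 1/3 = 10/3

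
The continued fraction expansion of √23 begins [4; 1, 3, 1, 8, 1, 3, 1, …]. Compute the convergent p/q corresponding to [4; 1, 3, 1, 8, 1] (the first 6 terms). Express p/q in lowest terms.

Build up convergents one term at a time:
a_0 = 4: 4/1
a_1 = 1: 5/1
a_2 = 3: 19/4
a_3 = 1: 24/5
a_4 = 8: 211/44
a_5 = 1: 235/49

235/49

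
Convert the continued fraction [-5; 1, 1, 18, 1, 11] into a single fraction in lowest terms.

-2091/466

Start with 11.
1 + 1/(11/1) = 1 + 1/11 = 12/11
18 + 1/(12/11) = 18 + 11/12 = 227/12
1 + 1/(227/12) = 1 + 12/227 = 239/227
1 + 1/(239/227) = 1 + 227/239 = 466/239
-5 + 1/(466/239) = -5 + 239/466 = -2091/466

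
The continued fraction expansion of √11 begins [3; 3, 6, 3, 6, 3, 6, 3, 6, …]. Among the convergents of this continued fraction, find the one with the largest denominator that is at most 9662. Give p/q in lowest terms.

a_0 = 3: 3/1  (≤ bound)
a_1 = 3: 10/3  (≤ bound)
a_2 = 6: 63/19  (≤ bound)
a_3 = 3: 199/60  (≤ bound)
a_4 = 6: 1257/379  (≤ bound)
a_5 = 3: 3970/1197  (≤ bound)
a_6 = 6: 25077/7561  (≤ bound)
a_7 = 3: 79201/23880  (> 9662, stop)

25077/7561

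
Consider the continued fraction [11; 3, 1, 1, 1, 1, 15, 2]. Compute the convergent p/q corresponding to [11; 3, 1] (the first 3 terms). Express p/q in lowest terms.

45/4

Use the convergent recurrence hₖ = aₖ·hₖ₋₁ + hₖ₋₂ (and likewise for the denominators kₖ):
a_0 = 11: 11/1
a_1 = 3: 34/3
a_2 = 1: 45/4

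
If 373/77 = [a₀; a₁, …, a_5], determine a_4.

373 = 4·77 + 65, so a_0 = 4
77 = 1·65 + 12, so a_1 = 1
65 = 5·12 + 5, so a_2 = 5
12 = 2·5 + 2, so a_3 = 2
5 = 2·2 + 1, so a_4 = 2

2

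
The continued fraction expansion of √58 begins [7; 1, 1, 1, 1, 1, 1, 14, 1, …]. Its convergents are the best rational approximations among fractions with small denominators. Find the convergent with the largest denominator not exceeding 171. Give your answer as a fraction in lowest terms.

99/13

a_0 = 7: 7/1  (≤ bound)
a_1 = 1: 8/1  (≤ bound)
a_2 = 1: 15/2  (≤ bound)
a_3 = 1: 23/3  (≤ bound)
a_4 = 1: 38/5  (≤ bound)
a_5 = 1: 61/8  (≤ bound)
a_6 = 1: 99/13  (≤ bound)
a_7 = 14: 1447/190  (> 171, stop)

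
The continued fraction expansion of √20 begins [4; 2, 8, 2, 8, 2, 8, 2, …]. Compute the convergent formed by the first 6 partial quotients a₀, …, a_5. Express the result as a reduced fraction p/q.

2889/646

Start with 2.
8 + 1/(2/1) = 8 + 1/2 = 17/2
2 + 1/(17/2) = 2 + 2/17 = 36/17
8 + 1/(36/17) = 8 + 17/36 = 305/36
2 + 1/(305/36) = 2 + 36/305 = 646/305
4 + 1/(646/305) = 4 + 305/646 = 2889/646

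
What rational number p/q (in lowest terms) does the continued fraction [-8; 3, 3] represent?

-77/10

Compute successive convergents:
a_0 = -8: -8/1
a_1 = 3: -23/3
a_2 = 3: -77/10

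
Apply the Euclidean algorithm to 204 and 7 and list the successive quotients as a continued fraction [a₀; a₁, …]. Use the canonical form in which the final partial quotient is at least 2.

204 = 29·7 + 1, so a_0 = 29
7 = 7·1 + 0, so a_1 = 7

[29; 7]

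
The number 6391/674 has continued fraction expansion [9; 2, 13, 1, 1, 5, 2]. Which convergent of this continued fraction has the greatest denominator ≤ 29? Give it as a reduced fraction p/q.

275/29

a_0 = 9: 9/1  (≤ bound)
a_1 = 2: 19/2  (≤ bound)
a_2 = 13: 256/27  (≤ bound)
a_3 = 1: 275/29  (≤ bound)
a_4 = 1: 531/56  (> 29, stop)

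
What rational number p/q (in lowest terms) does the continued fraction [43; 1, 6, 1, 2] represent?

1009/23

Starting at the tail and folding back:
Start with 2.
1 + 1/(2/1) = 1 + 1/2 = 3/2
6 + 1/(3/2) = 6 + 2/3 = 20/3
1 + 1/(20/3) = 1 + 3/20 = 23/20
43 + 1/(23/20) = 43 + 20/23 = 1009/23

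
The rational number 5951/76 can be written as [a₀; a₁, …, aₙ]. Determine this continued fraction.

⌊5951/76⌋ = 78, remainder 23
⌊76/23⌋ = 3, remainder 7
⌊23/7⌋ = 3, remainder 2
⌊7/2⌋ = 3, remainder 1
⌊2/1⌋ = 2, remainder 0

[78; 3, 3, 3, 2]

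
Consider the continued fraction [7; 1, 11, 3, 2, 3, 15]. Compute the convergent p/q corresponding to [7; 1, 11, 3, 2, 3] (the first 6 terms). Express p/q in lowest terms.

2336/295

Build up convergents one term at a time:
a_0 = 7: 7/1
a_1 = 1: 8/1
a_2 = 11: 95/12
a_3 = 3: 293/37
a_4 = 2: 681/86
a_5 = 3: 2336/295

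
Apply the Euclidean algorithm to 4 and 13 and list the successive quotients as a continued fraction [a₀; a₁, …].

⌊4/13⌋ = 0, remainder 4
⌊13/4⌋ = 3, remainder 1
⌊4/1⌋ = 4, remainder 0

[0; 3, 4]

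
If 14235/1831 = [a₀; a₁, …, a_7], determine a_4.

14235 ÷ 1831 → quotient 7, remainder 1418
1831 ÷ 1418 → quotient 1, remainder 413
1418 ÷ 413 → quotient 3, remainder 179
413 ÷ 179 → quotient 2, remainder 55
179 ÷ 55 → quotient 3, remainder 14

3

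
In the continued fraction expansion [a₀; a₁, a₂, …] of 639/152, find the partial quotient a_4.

Repeatedly divide and take the remainder:
639 = 4·152 + 31, so a_0 = 4
152 = 4·31 + 28, so a_1 = 4
31 = 1·28 + 3, so a_2 = 1
28 = 9·3 + 1, so a_3 = 9
3 = 3·1 + 0, so a_4 = 3

3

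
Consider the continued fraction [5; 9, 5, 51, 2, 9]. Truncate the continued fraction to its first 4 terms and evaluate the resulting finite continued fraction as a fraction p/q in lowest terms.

12031/2355

Start with 51.
5 + 1/(51/1) = 5 + 1/51 = 256/51
9 + 1/(256/51) = 9 + 51/256 = 2355/256
5 + 1/(2355/256) = 5 + 256/2355 = 12031/2355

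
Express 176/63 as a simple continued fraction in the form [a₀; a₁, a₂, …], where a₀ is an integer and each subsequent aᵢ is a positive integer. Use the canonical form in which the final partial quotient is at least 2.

Run the Euclidean algorithm, recording each quotient:
⌊176/63⌋ = 2, remainder 50
⌊63/50⌋ = 1, remainder 13
⌊50/13⌋ = 3, remainder 11
⌊13/11⌋ = 1, remainder 2
⌊11/2⌋ = 5, remainder 1
⌊2/1⌋ = 2, remainder 0

[2; 1, 3, 1, 5, 2]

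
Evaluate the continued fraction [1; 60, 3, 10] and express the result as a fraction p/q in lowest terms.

1901/1870

a_0 = 1: 1/1
a_1 = 60: 61/60
a_2 = 3: 184/181
a_3 = 10: 1901/1870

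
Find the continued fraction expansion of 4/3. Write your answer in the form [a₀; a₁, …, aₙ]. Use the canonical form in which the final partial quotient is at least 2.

[1; 3]

Repeatedly divide and take the remainder:
4 = 1·3 + 1, so a_0 = 1
3 = 3·1 + 0, so a_1 = 3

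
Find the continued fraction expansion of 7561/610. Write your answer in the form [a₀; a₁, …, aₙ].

[12; 2, 1, 1, 7, 1, 1, 7]

7561 = 12·610 + 241, so a_0 = 12
610 = 2·241 + 128, so a_1 = 2
241 = 1·128 + 113, so a_2 = 1
128 = 1·113 + 15, so a_3 = 1
113 = 7·15 + 8, so a_4 = 7
15 = 1·8 + 7, so a_5 = 1
8 = 1·7 + 1, so a_6 = 1
7 = 7·1 + 0, so a_7 = 7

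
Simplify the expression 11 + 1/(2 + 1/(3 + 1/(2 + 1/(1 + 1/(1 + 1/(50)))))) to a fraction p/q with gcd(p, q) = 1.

22563/1973

Compute successive convergents:
a_0 = 11: 11/1
a_1 = 2: 23/2
a_2 = 3: 80/7
a_3 = 2: 183/16
a_4 = 1: 263/23
a_5 = 1: 446/39
a_6 = 50: 22563/1973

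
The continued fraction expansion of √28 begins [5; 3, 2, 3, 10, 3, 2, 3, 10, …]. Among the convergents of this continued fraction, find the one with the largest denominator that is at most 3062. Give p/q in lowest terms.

9403/1777

List convergents until the denominator exceeds the bound:
a_0 = 5: 5/1  (≤ bound)
a_1 = 3: 16/3  (≤ bound)
a_2 = 2: 37/7  (≤ bound)
a_3 = 3: 127/24  (≤ bound)
a_4 = 10: 1307/247  (≤ bound)
a_5 = 3: 4048/765  (≤ bound)
a_6 = 2: 9403/1777  (≤ bound)
a_7 = 3: 32257/6096  (> 3062, stop)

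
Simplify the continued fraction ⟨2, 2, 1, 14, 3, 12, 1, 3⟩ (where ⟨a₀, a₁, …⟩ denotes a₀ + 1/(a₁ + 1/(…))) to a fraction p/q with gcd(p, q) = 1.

16528/7061

Use the convergent recurrence hₖ = aₖ·hₖ₋₁ + hₖ₋₂ (and likewise for the denominators kₖ):
a_0 = 2: 2/1
a_1 = 2: 5/2
a_2 = 1: 7/3
a_3 = 14: 103/44
a_4 = 3: 316/135
a_5 = 12: 3895/1664
a_6 = 1: 4211/1799
a_7 = 3: 16528/7061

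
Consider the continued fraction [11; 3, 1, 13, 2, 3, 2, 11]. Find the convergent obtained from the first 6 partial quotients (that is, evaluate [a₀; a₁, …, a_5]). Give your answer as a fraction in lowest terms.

4468/397

Compute successive convergents:
a_0 = 11: 11/1
a_1 = 3: 34/3
a_2 = 1: 45/4
a_3 = 13: 619/55
a_4 = 2: 1283/114
a_5 = 3: 4468/397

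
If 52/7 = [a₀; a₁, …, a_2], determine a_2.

Apply division with remainder until the remainder is 0:
52 = 7·7 + 3, so a_0 = 7
7 = 2·3 + 1, so a_1 = 2
3 = 3·1 + 0, so a_2 = 3

3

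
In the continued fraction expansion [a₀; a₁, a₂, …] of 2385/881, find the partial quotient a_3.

2

Run the Euclidean algorithm, recording each quotient:
2385 = 2·881 + 623, so a_0 = 2
881 = 1·623 + 258, so a_1 = 1
623 = 2·258 + 107, so a_2 = 2
258 = 2·107 + 44, so a_3 = 2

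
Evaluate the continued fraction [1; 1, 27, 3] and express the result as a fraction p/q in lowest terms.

Starting at the tail and folding back:
Start with 3.
27 + 1/(3/1) = 27 + 1/3 = 82/3
1 + 1/(82/3) = 1 + 3/82 = 85/82
1 + 1/(85/82) = 1 + 82/85 = 167/85

167/85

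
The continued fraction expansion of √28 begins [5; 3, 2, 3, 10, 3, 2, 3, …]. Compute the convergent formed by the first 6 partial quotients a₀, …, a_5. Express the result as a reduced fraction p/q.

4048/765

Starting at the tail and folding back:
Start with 3.
10 + 1/(3/1) = 10 + 1/3 = 31/3
3 + 1/(31/3) = 3 + 3/31 = 96/31
2 + 1/(96/31) = 2 + 31/96 = 223/96
3 + 1/(223/96) = 3 + 96/223 = 765/223
5 + 1/(765/223) = 5 + 223/765 = 4048/765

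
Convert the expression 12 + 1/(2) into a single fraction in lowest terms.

Start with 2.
12 + 1/(2/1) = 12 + 1/2 = 25/2

25/2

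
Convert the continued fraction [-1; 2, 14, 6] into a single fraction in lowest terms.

Start with 6.
14 + 1/(6/1) = 14 + 1/6 = 85/6
2 + 1/(85/6) = 2 + 6/85 = 176/85
-1 + 1/(176/85) = -1 + 85/176 = -91/176

-91/176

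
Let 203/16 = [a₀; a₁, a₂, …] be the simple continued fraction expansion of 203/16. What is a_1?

1

203 = 12·16 + 11, so a_0 = 12
16 = 1·11 + 5, so a_1 = 1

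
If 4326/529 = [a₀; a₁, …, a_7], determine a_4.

1

⌊4326/529⌋ = 8, remainder 94
⌊529/94⌋ = 5, remainder 59
⌊94/59⌋ = 1, remainder 35
⌊59/35⌋ = 1, remainder 24
⌊35/24⌋ = 1, remainder 11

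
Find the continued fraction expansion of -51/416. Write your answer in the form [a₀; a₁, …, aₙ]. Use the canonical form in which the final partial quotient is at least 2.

-51 ÷ 416 → quotient -1, remainder 365
416 ÷ 365 → quotient 1, remainder 51
365 ÷ 51 → quotient 7, remainder 8
51 ÷ 8 → quotient 6, remainder 3
8 ÷ 3 → quotient 2, remainder 2
3 ÷ 2 → quotient 1, remainder 1
2 ÷ 1 → quotient 2, remainder 0

[-1; 1, 7, 6, 2, 1, 2]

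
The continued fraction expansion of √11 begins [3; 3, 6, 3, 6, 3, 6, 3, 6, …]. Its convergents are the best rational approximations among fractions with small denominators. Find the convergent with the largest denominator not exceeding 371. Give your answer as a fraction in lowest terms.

a_0 = 3: 3/1  (≤ bound)
a_1 = 3: 10/3  (≤ bound)
a_2 = 6: 63/19  (≤ bound)
a_3 = 3: 199/60  (≤ bound)
a_4 = 6: 1257/379  (> 371, stop)

199/60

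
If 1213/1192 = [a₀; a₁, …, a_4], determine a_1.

⌊1213/1192⌋ = 1, remainder 21
⌊1192/21⌋ = 56, remainder 16

56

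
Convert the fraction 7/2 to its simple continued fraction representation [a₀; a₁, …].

[3; 2]

7 = 3·2 + 1, so a_0 = 3
2 = 2·1 + 0, so a_1 = 2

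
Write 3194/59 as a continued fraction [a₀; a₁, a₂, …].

Run the Euclidean algorithm, recording each quotient:
3194 = 54·59 + 8, so a_0 = 54
59 = 7·8 + 3, so a_1 = 7
8 = 2·3 + 2, so a_2 = 2
3 = 1·2 + 1, so a_3 = 1
2 = 2·1 + 0, so a_4 = 2

[54; 7, 2, 1, 2]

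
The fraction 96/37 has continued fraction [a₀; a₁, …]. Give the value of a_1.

Repeatedly divide and take the remainder:
96 ÷ 37 → quotient 2, remainder 22
37 ÷ 22 → quotient 1, remainder 15

1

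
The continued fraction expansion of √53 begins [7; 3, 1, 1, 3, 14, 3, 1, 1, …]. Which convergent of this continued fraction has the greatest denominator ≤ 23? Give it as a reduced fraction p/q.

51/7

a_0 = 7: 7/1  (≤ bound)
a_1 = 3: 22/3  (≤ bound)
a_2 = 1: 29/4  (≤ bound)
a_3 = 1: 51/7  (≤ bound)
a_4 = 3: 182/25  (> 23, stop)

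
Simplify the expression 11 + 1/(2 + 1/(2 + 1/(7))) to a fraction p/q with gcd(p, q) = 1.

422/37

Compute successive convergents:
a_0 = 11: 11/1
a_1 = 2: 23/2
a_2 = 2: 57/5
a_3 = 7: 422/37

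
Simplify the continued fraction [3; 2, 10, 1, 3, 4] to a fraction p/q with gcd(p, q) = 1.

Start with 4.
3 + 1/(4/1) = 3 + 1/4 = 13/4
1 + 1/(13/4) = 1 + 4/13 = 17/13
10 + 1/(17/13) = 10 + 13/17 = 183/17
2 + 1/(183/17) = 2 + 17/183 = 383/183
3 + 1/(383/183) = 3 + 183/383 = 1332/383

1332/383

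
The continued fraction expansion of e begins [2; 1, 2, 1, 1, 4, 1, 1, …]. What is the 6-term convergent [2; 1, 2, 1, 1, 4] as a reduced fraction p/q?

Use the convergent recurrence hₖ = aₖ·hₖ₋₁ + hₖ₋₂ (and likewise for the denominators kₖ):
a_0 = 2: 2/1
a_1 = 1: 3/1
a_2 = 2: 8/3
a_3 = 1: 11/4
a_4 = 1: 19/7
a_5 = 4: 87/32

87/32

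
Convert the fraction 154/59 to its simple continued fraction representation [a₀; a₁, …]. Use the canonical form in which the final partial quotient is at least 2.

[2; 1, 1, 1, 1, 3, 3]

154 ÷ 59 → quotient 2, remainder 36
59 ÷ 36 → quotient 1, remainder 23
36 ÷ 23 → quotient 1, remainder 13
23 ÷ 13 → quotient 1, remainder 10
13 ÷ 10 → quotient 1, remainder 3
10 ÷ 3 → quotient 3, remainder 1
3 ÷ 1 → quotient 3, remainder 0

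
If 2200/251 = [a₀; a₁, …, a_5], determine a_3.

⌊2200/251⌋ = 8, remainder 192
⌊251/192⌋ = 1, remainder 59
⌊192/59⌋ = 3, remainder 15
⌊59/15⌋ = 3, remainder 14

3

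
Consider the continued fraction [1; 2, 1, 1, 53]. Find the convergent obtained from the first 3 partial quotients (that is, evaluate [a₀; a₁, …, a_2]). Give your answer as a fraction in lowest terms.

Start with 1.
2 + 1/(1/1) = 2 + 1/1 = 3/1
1 + 1/(3/1) = 1 + 1/3 = 4/3

4/3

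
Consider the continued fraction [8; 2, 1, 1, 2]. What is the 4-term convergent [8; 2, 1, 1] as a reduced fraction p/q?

Start with 1.
1 + 1/(1/1) = 1 + 1/1 = 2/1
2 + 1/(2/1) = 2 + 1/2 = 5/2
8 + 1/(5/2) = 8 + 2/5 = 42/5

42/5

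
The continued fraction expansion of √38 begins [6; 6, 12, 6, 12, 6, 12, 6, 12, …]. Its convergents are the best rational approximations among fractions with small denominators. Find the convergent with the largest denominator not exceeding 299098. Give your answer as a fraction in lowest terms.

202501/32850

List convergents until the denominator exceeds the bound:
a_0 = 6: 6/1  (≤ bound)
a_1 = 6: 37/6  (≤ bound)
a_2 = 12: 450/73  (≤ bound)
a_3 = 6: 2737/444  (≤ bound)
a_4 = 12: 33294/5401  (≤ bound)
a_5 = 6: 202501/32850  (≤ bound)
a_6 = 12: 2463306/399601  (> 299098, stop)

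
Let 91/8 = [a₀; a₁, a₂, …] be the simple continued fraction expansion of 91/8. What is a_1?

91 = 11·8 + 3, so a_0 = 11
8 = 2·3 + 2, so a_1 = 2

2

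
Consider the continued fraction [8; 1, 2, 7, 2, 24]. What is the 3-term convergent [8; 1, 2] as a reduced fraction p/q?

Start with 2.
1 + 1/(2/1) = 1 + 1/2 = 3/2
8 + 1/(3/2) = 8 + 2/3 = 26/3

26/3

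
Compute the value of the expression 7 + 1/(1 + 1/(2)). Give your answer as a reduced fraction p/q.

a_0 = 7: 7/1
a_1 = 1: 8/1
a_2 = 2: 23/3

23/3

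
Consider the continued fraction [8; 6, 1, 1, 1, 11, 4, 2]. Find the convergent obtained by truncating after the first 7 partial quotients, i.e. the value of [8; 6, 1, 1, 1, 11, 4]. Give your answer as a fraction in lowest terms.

7759/952

a_0 = 8: 8/1
a_1 = 6: 49/6
a_2 = 1: 57/7
a_3 = 1: 106/13
a_4 = 1: 163/20
a_5 = 11: 1899/233
a_6 = 4: 7759/952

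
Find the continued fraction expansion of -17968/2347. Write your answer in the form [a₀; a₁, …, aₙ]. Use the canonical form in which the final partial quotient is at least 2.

[-8; 2, 1, 9, 2, 38]

⌊-17968/2347⌋ = -8, remainder 808
⌊2347/808⌋ = 2, remainder 731
⌊808/731⌋ = 1, remainder 77
⌊731/77⌋ = 9, remainder 38
⌊77/38⌋ = 2, remainder 1
⌊38/1⌋ = 38, remainder 0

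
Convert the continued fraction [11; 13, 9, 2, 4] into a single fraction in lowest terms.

a_0 = 11: 11/1
a_1 = 13: 144/13
a_2 = 9: 1307/118
a_3 = 2: 2758/249
a_4 = 4: 12339/1114

12339/1114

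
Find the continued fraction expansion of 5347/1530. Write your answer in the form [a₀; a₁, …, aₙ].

[3; 2, 47, 3, 5]

5347 ÷ 1530 → quotient 3, remainder 757
1530 ÷ 757 → quotient 2, remainder 16
757 ÷ 16 → quotient 47, remainder 5
16 ÷ 5 → quotient 3, remainder 1
5 ÷ 1 → quotient 5, remainder 0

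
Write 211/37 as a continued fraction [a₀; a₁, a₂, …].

[5; 1, 2, 2, 1, 3]

⌊211/37⌋ = 5, remainder 26
⌊37/26⌋ = 1, remainder 11
⌊26/11⌋ = 2, remainder 4
⌊11/4⌋ = 2, remainder 3
⌊4/3⌋ = 1, remainder 1
⌊3/1⌋ = 3, remainder 0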